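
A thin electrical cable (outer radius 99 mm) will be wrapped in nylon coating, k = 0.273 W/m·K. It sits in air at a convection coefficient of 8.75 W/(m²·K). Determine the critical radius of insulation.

For a cylinder r_cr = k/h = 0.273/8.75
r_cr = 31.2 mm; since the bare radius (99 mm) is above r_cr, any added insulation will reduce heat loss.

r_cr ≈ 31.2 mm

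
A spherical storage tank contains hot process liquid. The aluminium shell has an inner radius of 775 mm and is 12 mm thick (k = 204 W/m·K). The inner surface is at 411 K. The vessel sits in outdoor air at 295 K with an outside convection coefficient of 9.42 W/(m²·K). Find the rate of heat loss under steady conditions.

Each spherical layer contributes R = (1/r_i − 1/r_o)/(4πk):
R_aluminium shell = (1/0.775 − 1/0.787)/(4π×204) = 7.675×10^-6 K/W
R_outer film = 1/(h·4πr_o²) = 1/(9.42×4π×0.787²) = 0.01364 K/W
R_total = 0.01365 K/W
Q = ΔT/R_total = 116/0.01365

Q ≈ 8500 W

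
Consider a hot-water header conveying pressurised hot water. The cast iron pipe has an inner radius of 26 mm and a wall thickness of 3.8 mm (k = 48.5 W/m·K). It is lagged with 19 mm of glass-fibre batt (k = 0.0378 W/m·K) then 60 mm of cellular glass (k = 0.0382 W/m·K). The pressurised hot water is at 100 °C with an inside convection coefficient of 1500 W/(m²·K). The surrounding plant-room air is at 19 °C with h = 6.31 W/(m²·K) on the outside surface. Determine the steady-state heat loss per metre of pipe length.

Cylindrical conduction, so R = ln(r₂/r₁)/(2πkL) per layer, in series:
R_inner film = 1/(h_i·2πr₁L) = 1/(1500×2π×0.026×1) = 0.004081 K/W
R_cast iron pipe wall = ln(29.8/26)/(2π×48.5×1) = 4.476×10^-4 K/W
R_glass-fibre batt = ln(48.8/29.8)/(2π×0.0378×1) = 2.077 K/W
R_cellular glass = ln(108.8/48.8)/(2π×0.0382×1) = 3.341 K/W
R_outer film = 1/(h_o·2πr_oL) = 1/(6.31×2π×0.1088×1) = 0.2318 K/W
R_total = 5.654 K/W
Q = ΔT/R_total = 81/5.654

q′ ≈ 14.3 W/m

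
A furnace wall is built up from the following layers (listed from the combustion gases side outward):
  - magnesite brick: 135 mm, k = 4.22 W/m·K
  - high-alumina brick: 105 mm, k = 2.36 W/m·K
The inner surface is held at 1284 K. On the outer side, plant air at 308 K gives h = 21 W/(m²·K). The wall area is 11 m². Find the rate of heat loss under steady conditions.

Q ≈ 86500 W

Using the resistance-network approach (series):
R_magnesite brick = L/(kA) = 0.135/(4.22×11) = 0.002908 K/W
R_high-alumina brick = L/(kA) = 0.105/(2.36×11) = 0.004045 K/W
R_outer film = 1/(h_o·A) = 1/(21×11) = 0.004329 K/W
R_total = 0.01128 K/W
Q = ΔT / R_total = 976 / 0.01128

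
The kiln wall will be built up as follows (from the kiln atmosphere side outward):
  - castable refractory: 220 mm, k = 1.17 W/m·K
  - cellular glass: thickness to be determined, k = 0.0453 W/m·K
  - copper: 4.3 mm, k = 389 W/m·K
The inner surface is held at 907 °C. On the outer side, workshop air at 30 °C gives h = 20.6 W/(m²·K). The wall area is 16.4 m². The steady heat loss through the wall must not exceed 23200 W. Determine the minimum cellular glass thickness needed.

Treating each layer as a thermal resistance in series:
R_castable refractory = L/(kA) = 0.22/(1.17×16.4) = 0.01147 K/W
R_copper = L/(kA) = 0.0043/(389×16.4) = 6.74×10^-7 K/W
R_outer film = 1/(h_o·A) = 1/(20.6×16.4) = 0.00296 K/W
Sum of the known resistances R_other = 0.01443 K/W
Required total resistance R_tot = ΔT/Q_allow = 877/23200 = 0.0378 K/W
R_cellular glass = R_tot − R_other = 0.02338 K/W
L = R·k·A = 0.02338×0.0453×16.4

L ≈ 17.4 mm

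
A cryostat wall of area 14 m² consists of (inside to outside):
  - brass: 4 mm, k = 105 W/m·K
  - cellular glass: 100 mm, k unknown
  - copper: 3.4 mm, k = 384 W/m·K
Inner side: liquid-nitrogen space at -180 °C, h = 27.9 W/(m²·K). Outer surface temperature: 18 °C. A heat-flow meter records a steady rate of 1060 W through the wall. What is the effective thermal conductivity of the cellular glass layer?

k ≈ 0.0388 W/(m·K)

Treating each layer as a thermal resistance in series:
R_inner film = 1/(h_i·A) = 1/(27.9×14) = 0.00256 K/W
R_brass = L/(kA) = 0.004/(105×14) = 2.721×10^-6 K/W
R_copper = L/(kA) = 0.0034/(384×14) = 6.324×10^-7 K/W
Sum of known resistances R_other = 0.002564 K/W
Total R = ΔT/Q = 198/1060 = 0.1868 K/W
R_cellular glass = R_total − R_other = 0.1842 K/W
k = L/(R·A) = 0.1/(0.1842×14)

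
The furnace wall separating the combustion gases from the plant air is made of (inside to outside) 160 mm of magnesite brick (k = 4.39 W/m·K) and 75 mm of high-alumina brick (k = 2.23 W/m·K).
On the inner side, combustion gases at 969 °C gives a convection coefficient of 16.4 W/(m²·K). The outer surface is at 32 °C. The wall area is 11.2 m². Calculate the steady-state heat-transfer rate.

Thermal resistances in series:
R_inner film = 1/(h_i·A) = 1/(16.4×11.2) = 0.005444 K/W
R_magnesite brick = L/(kA) = 0.16/(4.39×11.2) = 0.003254 K/W
R_high-alumina brick = L/(kA) = 0.075/(2.23×11.2) = 0.003003 K/W
R_total = 0.0117 K/W
Q = ΔT / R_total = 937 / 0.0117

Q ≈ 80100 W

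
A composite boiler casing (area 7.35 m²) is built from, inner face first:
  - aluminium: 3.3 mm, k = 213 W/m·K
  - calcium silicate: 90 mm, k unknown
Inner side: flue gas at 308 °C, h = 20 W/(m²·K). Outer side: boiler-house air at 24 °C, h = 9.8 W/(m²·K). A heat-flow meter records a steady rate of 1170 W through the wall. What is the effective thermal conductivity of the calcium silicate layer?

k ≈ 0.0551 W/(m·K)

Thermal resistances in series:
R_inner film = 1/(h_i·A) = 1/(20×7.35) = 0.006803 K/W
R_aluminium = L/(kA) = 0.0033/(213×7.35) = 2.108×10^-6 K/W
R_outer film = 1/(h_o·A) = 1/(9.8×7.35) = 0.01388 K/W
Sum of known resistances R_other = 0.02069 K/W
Total R = ΔT/Q = 284/1170 = 0.2427 K/W
R_calcium silicate = R_total − R_other = 0.222 K/W
k = L/(R·A) = 0.09/(0.222×7.35)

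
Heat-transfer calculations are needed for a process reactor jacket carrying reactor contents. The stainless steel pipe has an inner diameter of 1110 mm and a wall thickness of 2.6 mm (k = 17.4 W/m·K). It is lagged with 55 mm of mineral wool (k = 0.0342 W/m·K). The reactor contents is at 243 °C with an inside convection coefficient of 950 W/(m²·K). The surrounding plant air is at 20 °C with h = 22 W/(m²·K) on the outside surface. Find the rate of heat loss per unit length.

Radial resistances (cylindrical: R_cond = ln(r_o/r_i)/(2πkL), R_conv = 1/(h·2πrL)):
R_inner film = 1/(h_i·2πr₁L) = 1/(950×2π×0.555×1) = 3.019×10^-4 K/W
R_stainless steel pipe wall = ln(557.6/555)/(2π×17.4×1) = 4.275×10^-5 K/W
R_mineral wool = ln(612.6/557.6)/(2π×0.0342×1) = 0.4378 K/W
R_outer film = 1/(h_o·2πr_oL) = 1/(22×2π×0.6126×1) = 0.01181 K/W
R_total = 0.4499 K/W
Q = ΔT/R_total = 223/0.4499

q′ ≈ 496 W/m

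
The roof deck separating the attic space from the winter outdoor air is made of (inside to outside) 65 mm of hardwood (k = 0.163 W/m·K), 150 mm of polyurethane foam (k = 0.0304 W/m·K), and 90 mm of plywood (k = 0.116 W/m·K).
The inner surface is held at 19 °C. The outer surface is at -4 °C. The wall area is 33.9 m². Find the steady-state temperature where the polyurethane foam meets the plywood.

Using the resistance-network approach (series):
R_hardwood = L/(kA) = 0.065/(0.163×33.9) = 0.01176 K/W
R_polyurethane foam = L/(kA) = 0.15/(0.0304×33.9) = 0.1456 K/W
R_plywood = L/(kA) = 0.09/(0.116×33.9) = 0.02289 K/W
R_total = 0.1802 K/W;  Q = ΔT/R_total = 23/0.1802 = 127.6 W
T_interface = T_inner − Q·ΣR(inner→interface) = 19 − 128×0.1573

T ≈ -1.08 °C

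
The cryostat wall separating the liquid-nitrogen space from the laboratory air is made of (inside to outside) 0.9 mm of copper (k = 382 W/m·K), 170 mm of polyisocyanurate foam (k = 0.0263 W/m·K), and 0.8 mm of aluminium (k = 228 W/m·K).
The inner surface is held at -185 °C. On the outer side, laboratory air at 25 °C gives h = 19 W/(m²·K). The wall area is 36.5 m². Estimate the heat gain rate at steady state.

Q ≈ 1180 W

Thermal resistances in series:
R_copper = L/(kA) = 0.0009/(382×36.5) = 6.455×10^-8 K/W
R_polyisocyanurate foam = L/(kA) = 0.17/(0.0263×36.5) = 0.1771 K/W
R_aluminium = L/(kA) = 0.0008/(228×36.5) = 9.613×10^-8 K/W
R_outer film = 1/(h_o·A) = 1/(19×36.5) = 0.001442 K/W
R_total = 0.1785 K/W
Q = ΔT / R_total = 210 / 0.1785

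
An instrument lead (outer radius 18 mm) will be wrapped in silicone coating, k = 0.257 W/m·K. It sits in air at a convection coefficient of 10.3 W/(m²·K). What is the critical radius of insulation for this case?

For a cylinder r_cr = k/h = 0.257/10.3
r_cr = 25 mm; since the bare radius (18 mm) is below r_cr, adding a thin layer of insulation will *increase* heat loss.

r_cr ≈ 25 mm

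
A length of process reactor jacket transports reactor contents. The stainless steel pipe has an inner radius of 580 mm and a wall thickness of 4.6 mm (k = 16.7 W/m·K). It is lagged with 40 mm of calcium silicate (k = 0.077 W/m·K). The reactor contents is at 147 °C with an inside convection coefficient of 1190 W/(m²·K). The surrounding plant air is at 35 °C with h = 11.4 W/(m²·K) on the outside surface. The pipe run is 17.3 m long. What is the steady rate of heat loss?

Radial resistances (cylindrical: R_cond = ln(r_o/r_i)/(2πkL), R_conv = 1/(h·2πrL)):
R_inner film = 1/(h_i·2πr₁L) = 1/(1190×2π×0.58×17.3) = 1.333×10^-5 K/W
R_stainless steel pipe wall = ln(584.6/580)/(2π×16.7×17.3) = 4.352×10^-6 K/W
R_calcium silicate = ln(624.6/584.6)/(2π×0.077×17.3) = 0.007907 K/W
R_outer film = 1/(h_o·2πr_oL) = 1/(11.4×2π×0.6246×17.3) = 0.001292 K/W
R_total = 0.009217 K/W
Q = ΔT/R_total = 112/0.009217

Q ≈ 12200 W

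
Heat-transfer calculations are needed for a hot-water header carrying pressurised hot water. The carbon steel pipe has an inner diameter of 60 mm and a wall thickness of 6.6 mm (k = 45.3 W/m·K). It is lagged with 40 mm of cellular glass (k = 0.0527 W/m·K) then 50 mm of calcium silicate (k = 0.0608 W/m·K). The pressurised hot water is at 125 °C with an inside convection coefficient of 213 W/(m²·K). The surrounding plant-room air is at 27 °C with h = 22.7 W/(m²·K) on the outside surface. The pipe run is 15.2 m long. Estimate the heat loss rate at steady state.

For a radial system each layer contributes R = ln(r_out/r_in)/(2πkL); films add R = 1/(hA).
R_inner film = 1/(h_i·2πr₁L) = 1/(213×2π×0.03×15.2) = 0.001639 K/W
R_carbon steel pipe wall = ln(36.6/30)/(2π×45.3×15.2) = 4.596×10^-5 K/W
R_cellular glass = ln(76.6/36.6)/(2π×0.0527×15.2) = 0.1467 K/W
R_calcium silicate = ln(126.6/76.6)/(2π×0.0608×15.2) = 0.08653 K/W
R_outer film = 1/(h_o·2πr_oL) = 1/(22.7×2π×0.1266×15.2) = 0.003643 K/W
R_total = 0.2386 K/W
Q = ΔT/R_total = 98/0.2386

Q ≈ 411 W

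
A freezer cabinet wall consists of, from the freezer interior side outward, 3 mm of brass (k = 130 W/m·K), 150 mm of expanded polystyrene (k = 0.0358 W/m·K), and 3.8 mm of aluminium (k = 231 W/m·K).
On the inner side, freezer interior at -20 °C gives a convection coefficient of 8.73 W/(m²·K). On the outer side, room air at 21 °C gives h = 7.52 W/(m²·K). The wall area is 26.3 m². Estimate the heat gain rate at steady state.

Q ≈ 243 W

Model the wall as resistances in series:
R_inner film = 1/(h_i·A) = 1/(8.73×26.3) = 0.004355 K/W
R_brass = L/(kA) = 0.003/(130×26.3) = 8.774×10^-7 K/W
R_expanded polystyrene = L/(kA) = 0.15/(0.0358×26.3) = 0.1593 K/W
R_aluminium = L/(kA) = 0.0038/(231×26.3) = 6.255×10^-7 K/W
R_outer film = 1/(h_o·A) = 1/(7.52×26.3) = 0.005056 K/W
R_total = 0.1687 K/W
Q = ΔT / R_total = 41 / 0.1687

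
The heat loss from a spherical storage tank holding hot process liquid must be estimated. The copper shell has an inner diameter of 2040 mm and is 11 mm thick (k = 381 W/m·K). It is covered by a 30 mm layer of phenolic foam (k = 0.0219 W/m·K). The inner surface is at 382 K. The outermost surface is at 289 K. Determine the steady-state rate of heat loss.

Q ≈ 933 W

For a spherical shell R = (1/r₁ − 1/r₂)/(4πk); film R = 1/(h·4πr²). In series:
R_copper shell = (1/1.02 − 1/1.031)/(4π×381) = 2.185×10^-6 K/W
R_phenolic foam = (1/1.031 − 1/1.061)/(4π×0.0219) = 0.09965 K/W
R_total = 0.09966 K/W
Q = ΔT/R_total = 93/0.09966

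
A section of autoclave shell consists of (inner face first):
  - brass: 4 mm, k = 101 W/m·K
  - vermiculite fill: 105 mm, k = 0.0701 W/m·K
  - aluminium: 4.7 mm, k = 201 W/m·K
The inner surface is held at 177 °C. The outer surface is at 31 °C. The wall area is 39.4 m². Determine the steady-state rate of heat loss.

Series thermal resistances:
R_brass = L/(kA) = 0.004/(101×39.4) = 1.005×10^-6 K/W
R_vermiculite fill = L/(kA) = 0.105/(0.0701×39.4) = 0.03802 K/W
R_aluminium = L/(kA) = 0.0047/(201×39.4) = 5.935×10^-7 K/W
R_total = 0.03802 K/W
Q = ΔT / R_total = 146 / 0.03802

Q ≈ 3840 W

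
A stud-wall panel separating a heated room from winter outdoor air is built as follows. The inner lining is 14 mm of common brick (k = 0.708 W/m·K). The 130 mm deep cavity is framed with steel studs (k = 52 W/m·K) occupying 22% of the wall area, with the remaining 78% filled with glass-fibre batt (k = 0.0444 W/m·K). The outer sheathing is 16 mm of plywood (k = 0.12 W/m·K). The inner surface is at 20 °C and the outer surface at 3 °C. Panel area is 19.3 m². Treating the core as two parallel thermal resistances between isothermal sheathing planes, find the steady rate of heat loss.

Sheathing layers in series; stud and cavity paths in parallel between them.
R_inner = 0.014/(0.708×19.3) = 0.001025 K/W
R_stud  = 0.13/(52×0.22×19.3) = 5.888×10^-4 K/W
R_cav   = 0.13/(0.0444×0.78×19.3) = 0.1945 K/W
1/R_core = 1/R_stud + 1/R_cav → R_core = 5.87×10^-4 K/W
R_outer = 0.016/(0.12×19.3) = 0.006908 K/W
R_total = 0.00852 K/W
Q = ΔT/R_total = 17/0.00852

Q ≈ 2000 W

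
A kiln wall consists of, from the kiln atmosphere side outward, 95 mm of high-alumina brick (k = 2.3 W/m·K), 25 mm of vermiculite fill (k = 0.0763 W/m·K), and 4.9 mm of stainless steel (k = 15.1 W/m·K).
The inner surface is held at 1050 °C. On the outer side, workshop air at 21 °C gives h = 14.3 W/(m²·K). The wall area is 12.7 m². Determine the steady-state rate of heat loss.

Treating each layer as a thermal resistance in series:
R_high-alumina brick = L/(kA) = 0.095/(2.3×12.7) = 0.003252 K/W
R_vermiculite fill = L/(kA) = 0.025/(0.0763×12.7) = 0.0258 K/W
R_stainless steel = L/(kA) = 0.0049/(15.1×12.7) = 2.555×10^-5 K/W
R_outer film = 1/(h_o·A) = 1/(14.3×12.7) = 0.005506 K/W
R_total = 0.03458 K/W
Q = ΔT / R_total = 1029 / 0.03458

Q ≈ 29800 W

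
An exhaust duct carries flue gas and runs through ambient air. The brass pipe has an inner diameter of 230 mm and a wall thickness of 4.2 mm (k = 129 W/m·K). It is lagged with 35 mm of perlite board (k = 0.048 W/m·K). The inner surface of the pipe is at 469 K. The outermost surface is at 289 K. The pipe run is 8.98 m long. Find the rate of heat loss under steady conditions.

Q ≈ 1890 W

Radial resistances (cylindrical: R_cond = ln(r_o/r_i)/(2πkL), R_conv = 1/(h·2πrL)):
R_brass pipe wall = ln(119.2/115)/(2π×129×8.98) = 4.928×10^-6 K/W
R_perlite board = ln(154.2/119.2)/(2π×0.048×8.98) = 0.09506 K/W
R_total = 0.09506 K/W
Q = ΔT/R_total = 180/0.09506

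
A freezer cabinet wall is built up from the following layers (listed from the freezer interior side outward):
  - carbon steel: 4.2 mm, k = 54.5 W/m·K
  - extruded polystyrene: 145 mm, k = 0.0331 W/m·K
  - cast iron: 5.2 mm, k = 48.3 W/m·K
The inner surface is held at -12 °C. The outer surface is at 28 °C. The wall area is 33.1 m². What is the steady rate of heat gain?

Q ≈ 302 W

Model the wall as resistances in series:
R_carbon steel = L/(kA) = 0.0042/(54.5×33.1) = 2.328×10^-6 K/W
R_extruded polystyrene = L/(kA) = 0.145/(0.0331×33.1) = 0.1323 K/W
R_cast iron = L/(kA) = 0.0052/(48.3×33.1) = 3.253×10^-6 K/W
R_total = 0.1324 K/W
Q = ΔT / R_total = 40 / 0.1324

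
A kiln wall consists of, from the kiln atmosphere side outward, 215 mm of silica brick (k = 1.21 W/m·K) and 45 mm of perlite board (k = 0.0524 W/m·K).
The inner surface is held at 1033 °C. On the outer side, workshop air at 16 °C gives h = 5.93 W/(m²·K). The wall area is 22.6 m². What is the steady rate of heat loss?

Q ≈ 19100 W

Thermal resistances in series:
R_silica brick = L/(kA) = 0.215/(1.21×22.6) = 0.007862 K/W
R_perlite board = L/(kA) = 0.045/(0.0524×22.6) = 0.038 K/W
R_outer film = 1/(h_o·A) = 1/(5.93×22.6) = 0.007462 K/W
R_total = 0.05332 K/W
Q = ΔT / R_total = 1017 / 0.05332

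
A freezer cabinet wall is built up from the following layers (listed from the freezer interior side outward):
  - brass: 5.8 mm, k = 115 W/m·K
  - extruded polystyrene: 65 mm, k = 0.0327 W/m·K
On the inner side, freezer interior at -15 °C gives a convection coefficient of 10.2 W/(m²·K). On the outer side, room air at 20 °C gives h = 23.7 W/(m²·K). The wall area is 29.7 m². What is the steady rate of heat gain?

Series thermal resistances:
R_inner film = 1/(h_i·A) = 1/(10.2×29.7) = 0.003301 K/W
R_brass = L/(kA) = 0.0058/(115×29.7) = 1.698×10^-6 K/W
R_extruded polystyrene = L/(kA) = 0.065/(0.0327×29.7) = 0.06693 K/W
R_outer film = 1/(h_o·A) = 1/(23.7×29.7) = 0.001421 K/W
R_total = 0.07165 K/W
Q = ΔT / R_total = 35 / 0.07165

Q ≈ 488 W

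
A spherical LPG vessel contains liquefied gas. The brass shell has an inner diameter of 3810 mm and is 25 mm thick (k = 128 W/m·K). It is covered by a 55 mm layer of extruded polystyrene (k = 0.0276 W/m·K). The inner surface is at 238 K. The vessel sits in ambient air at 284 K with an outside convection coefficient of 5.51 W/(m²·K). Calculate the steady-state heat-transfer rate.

For a spherical shell R = (1/r₁ − 1/r₂)/(4πk); film R = 1/(h·4πr²). In series:
R_brass shell = (1/1.905 − 1/1.93)/(4π×128) = 4.227×10^-6 K/W
R_extruded polystyrene = (1/1.93 − 1/1.985)/(4π×0.0276) = 0.04139 K/W
R_outer film = 1/(h·4πr_o²) = 1/(5.51×4π×1.985²) = 0.003665 K/W
R_total = 0.04506 K/W
Q = ΔT/R_total = 46/0.04506

Q ≈ 1020 W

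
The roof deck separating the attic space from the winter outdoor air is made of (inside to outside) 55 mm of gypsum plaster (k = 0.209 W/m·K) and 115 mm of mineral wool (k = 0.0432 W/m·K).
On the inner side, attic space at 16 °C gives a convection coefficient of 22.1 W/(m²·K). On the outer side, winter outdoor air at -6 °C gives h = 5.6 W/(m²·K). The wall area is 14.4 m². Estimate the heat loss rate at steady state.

Q ≈ 101 W

Series thermal resistances:
R_inner film = 1/(h_i·A) = 1/(22.1×14.4) = 0.003142 K/W
R_gypsum plaster = L/(kA) = 0.055/(0.209×14.4) = 0.01827 K/W
R_mineral wool = L/(kA) = 0.115/(0.0432×14.4) = 0.1849 K/W
R_outer film = 1/(h_o·A) = 1/(5.6×14.4) = 0.0124 K/W
R_total = 0.2187 K/W
Q = ΔT / R_total = 22 / 0.2187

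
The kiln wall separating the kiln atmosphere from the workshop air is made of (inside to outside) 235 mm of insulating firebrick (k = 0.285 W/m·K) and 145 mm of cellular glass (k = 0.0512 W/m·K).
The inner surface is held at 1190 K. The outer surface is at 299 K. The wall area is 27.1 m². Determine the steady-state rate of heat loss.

Q ≈ 6600 W

Treating each layer as a thermal resistance in series:
R_insulating firebrick = L/(kA) = 0.235/(0.285×27.1) = 0.03043 K/W
R_cellular glass = L/(kA) = 0.145/(0.0512×27.1) = 0.1045 K/W
R_total = 0.1349 K/W
Q = ΔT / R_total = 891 / 0.1349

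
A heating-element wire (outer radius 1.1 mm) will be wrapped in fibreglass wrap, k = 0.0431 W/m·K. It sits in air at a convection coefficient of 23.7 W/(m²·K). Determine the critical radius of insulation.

r_cr ≈ 1.82 mm

For a cylinder r_cr = k/h = 0.0431/23.7
r_cr = 1.82 mm; since the bare radius (1.1 mm) is below r_cr, adding a thin layer of insulation will *increase* heat loss.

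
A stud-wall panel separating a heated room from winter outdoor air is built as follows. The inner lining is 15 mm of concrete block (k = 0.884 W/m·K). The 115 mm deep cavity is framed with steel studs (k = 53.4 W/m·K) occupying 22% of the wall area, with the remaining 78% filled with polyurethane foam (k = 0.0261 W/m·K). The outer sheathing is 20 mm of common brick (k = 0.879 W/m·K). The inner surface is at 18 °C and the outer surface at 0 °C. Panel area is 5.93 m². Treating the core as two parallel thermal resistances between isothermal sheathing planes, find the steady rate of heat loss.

Sheathing layers in series; stud and cavity paths in parallel between them.
R_inner = 0.015/(0.884×5.93) = 0.002861 K/W
R_stud  = 0.115/(53.4×0.22×5.93) = 0.001651 K/W
R_cav   = 0.115/(0.0261×0.78×5.93) = 0.9526 K/W
1/R_core = 1/R_stud + 1/R_cav → R_core = 0.001648 K/W
R_outer = 0.02/(0.879×5.93) = 0.003837 K/W
R_total = 0.008346 K/W
Q = ΔT/R_total = 18/0.008346

Q ≈ 2160 W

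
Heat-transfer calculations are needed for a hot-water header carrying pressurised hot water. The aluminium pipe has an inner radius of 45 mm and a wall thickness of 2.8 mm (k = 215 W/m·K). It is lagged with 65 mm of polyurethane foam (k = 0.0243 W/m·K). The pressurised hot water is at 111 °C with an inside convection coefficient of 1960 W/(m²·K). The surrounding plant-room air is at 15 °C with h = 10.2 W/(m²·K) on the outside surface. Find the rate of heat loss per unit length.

Radial resistances (cylindrical: R_cond = ln(r_o/r_i)/(2πkL), R_conv = 1/(h·2πrL)):
R_inner film = 1/(h_i·2πr₁L) = 1/(1960×2π×0.045×1) = 0.001804 K/W
R_aluminium pipe wall = ln(47.8/45)/(2π×215×1) = 4.468×10^-5 K/W
R_polyurethane foam = ln(112.8/47.8)/(2π×0.0243×1) = 5.623 K/W
R_outer film = 1/(h_o·2πr_oL) = 1/(10.2×2π×0.1128×1) = 0.1383 K/W
R_total = 5.764 K/W
Q = ΔT/R_total = 96/5.764

q′ ≈ 16.7 W/m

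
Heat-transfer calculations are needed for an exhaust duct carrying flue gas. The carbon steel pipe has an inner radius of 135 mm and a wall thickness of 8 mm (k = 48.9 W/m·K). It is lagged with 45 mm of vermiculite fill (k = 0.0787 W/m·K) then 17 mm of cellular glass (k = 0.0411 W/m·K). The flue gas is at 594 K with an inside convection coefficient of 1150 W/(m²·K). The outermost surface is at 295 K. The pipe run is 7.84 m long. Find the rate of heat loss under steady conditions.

Q ≈ 2630 W

Treating each annulus and film as a series resistance:
R_inner film = 1/(h_i·2πr₁L) = 1/(1150×2π×0.135×7.84) = 1.308×10^-4 K/W
R_carbon steel pipe wall = ln(143/135)/(2π×48.9×7.84) = 2.39×10^-5 K/W
R_vermiculite fill = ln(188/143)/(2π×0.0787×7.84) = 0.07057 K/W
R_cellular glass = ln(205/188)/(2π×0.0411×7.84) = 0.04276 K/W
R_total = 0.1135 K/W
Q = ΔT/R_total = 299/0.1135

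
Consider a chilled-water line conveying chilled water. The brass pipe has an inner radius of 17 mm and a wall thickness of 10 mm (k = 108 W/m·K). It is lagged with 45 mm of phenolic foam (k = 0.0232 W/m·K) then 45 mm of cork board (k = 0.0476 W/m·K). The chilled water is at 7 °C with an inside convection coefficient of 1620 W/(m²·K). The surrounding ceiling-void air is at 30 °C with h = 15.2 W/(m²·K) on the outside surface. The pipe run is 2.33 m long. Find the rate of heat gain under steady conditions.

Q ≈ 6.34 W

Per-layer cylindrical resistances, series-summed:
R_inner film = 1/(h_i·2πr₁L) = 1/(1620×2π×0.017×2.33) = 0.00248 K/W
R_brass pipe wall = ln(27/17)/(2π×108×2.33) = 2.926×10^-4 K/W
R_phenolic foam = ln(72/27)/(2π×0.0232×2.33) = 2.888 K/W
R_cork board = ln(117/72)/(2π×0.0476×2.33) = 0.6967 K/W
R_outer film = 1/(h_o·2πr_oL) = 1/(15.2×2π×0.117×2.33) = 0.03841 K/W
R_total = 3.626 K/W
Q = ΔT/R_total = 23/3.626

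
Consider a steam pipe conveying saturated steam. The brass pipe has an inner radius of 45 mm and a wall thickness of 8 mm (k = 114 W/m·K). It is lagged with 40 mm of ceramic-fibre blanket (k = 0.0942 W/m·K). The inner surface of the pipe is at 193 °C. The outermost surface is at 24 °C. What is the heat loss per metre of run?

Cylindrical conduction, so R = ln(r₂/r₁)/(2πkL) per layer, in series:
R_brass pipe wall = ln(53/45)/(2π×114×1) = 2.284×10^-4 K/W
R_ceramic-fibre blanket = ln(93/53)/(2π×0.0942×1) = 0.95 K/W
R_total = 0.9503 K/W
Q = ΔT/R_total = 169/0.9503

q′ ≈ 178 W/m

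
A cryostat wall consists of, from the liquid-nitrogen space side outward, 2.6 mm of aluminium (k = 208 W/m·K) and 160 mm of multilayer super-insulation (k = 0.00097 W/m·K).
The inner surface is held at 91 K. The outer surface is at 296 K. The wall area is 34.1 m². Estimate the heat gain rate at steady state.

Series thermal resistances:
R_aluminium = L/(kA) = 0.0026/(208×34.1) = 3.666×10^-7 K/W
R_multilayer super-insulation = L/(kA) = 0.16/(0.00097×34.1) = 4.837 K/W
R_total = 4.837 K/W
Q = ΔT / R_total = 205 / 4.837

Q ≈ 42.4 W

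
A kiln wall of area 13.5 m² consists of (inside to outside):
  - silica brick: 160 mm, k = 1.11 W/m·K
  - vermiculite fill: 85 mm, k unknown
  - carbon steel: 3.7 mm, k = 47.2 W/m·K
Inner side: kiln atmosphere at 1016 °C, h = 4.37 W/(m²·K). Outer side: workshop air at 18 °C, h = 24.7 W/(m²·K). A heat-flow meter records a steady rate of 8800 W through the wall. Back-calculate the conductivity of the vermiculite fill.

Treating each layer as a thermal resistance in series:
R_inner film = 1/(h_i·A) = 1/(4.37×13.5) = 0.01695 K/W
R_silica brick = L/(kA) = 0.16/(1.11×13.5) = 0.01068 K/W
R_carbon steel = L/(kA) = 0.0037/(47.2×13.5) = 5.807×10^-6 K/W
R_outer film = 1/(h_o·A) = 1/(24.7×13.5) = 0.002999 K/W
Sum of known resistances R_other = 0.03063 K/W
Total R = ΔT/Q = 998/8800 = 0.1134 K/W
R_vermiculite fill = R_total − R_other = 0.08278 K/W
k = L/(R·A) = 0.085/(0.08278×13.5)

k ≈ 0.0761 W/(m·K)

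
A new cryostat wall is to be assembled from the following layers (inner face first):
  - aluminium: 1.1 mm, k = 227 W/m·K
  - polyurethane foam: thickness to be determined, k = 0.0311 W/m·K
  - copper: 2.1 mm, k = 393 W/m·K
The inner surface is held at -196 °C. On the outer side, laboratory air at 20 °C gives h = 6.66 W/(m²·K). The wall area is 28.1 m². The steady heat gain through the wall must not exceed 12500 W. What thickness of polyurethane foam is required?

Using the resistance-network approach (series):
R_aluminium = L/(kA) = 0.0011/(227×28.1) = 1.724×10^-7 K/W
R_copper = L/(kA) = 0.0021/(393×28.1) = 1.902×10^-7 K/W
R_outer film = 1/(h_o·A) = 1/(6.66×28.1) = 0.005343 K/W
Sum of the known resistances R_other = 0.005344 K/W
Required total resistance R_tot = ΔT/Q_allow = 216/12500 = 0.01728 K/W
R_polyurethane foam = R_tot − R_other = 0.01194 K/W
L = R·k·A = 0.01194×0.0311×28.1

L ≈ 10.4 mm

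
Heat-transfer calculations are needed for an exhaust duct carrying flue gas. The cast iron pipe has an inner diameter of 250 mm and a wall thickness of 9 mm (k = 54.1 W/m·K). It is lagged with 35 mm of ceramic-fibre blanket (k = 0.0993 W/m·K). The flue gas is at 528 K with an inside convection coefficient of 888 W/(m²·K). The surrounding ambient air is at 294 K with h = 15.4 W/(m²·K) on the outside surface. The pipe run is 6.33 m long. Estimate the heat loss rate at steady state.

Radial resistances (cylindrical: R_cond = ln(r_o/r_i)/(2πkL), R_conv = 1/(h·2πrL)):
R_inner film = 1/(h_i·2πr₁L) = 1/(888×2π×0.125×6.33) = 2.265×10^-4 K/W
R_cast iron pipe wall = ln(134/125)/(2π×54.1×6.33) = 3.231×10^-5 K/W
R_ceramic-fibre blanket = ln(169/134)/(2π×0.0993×6.33) = 0.05876 K/W
R_outer film = 1/(h_o·2πr_oL) = 1/(15.4×2π×0.169×6.33) = 0.009661 K/W
R_total = 0.06868 K/W
Q = ΔT/R_total = 234/0.06868

Q ≈ 3410 W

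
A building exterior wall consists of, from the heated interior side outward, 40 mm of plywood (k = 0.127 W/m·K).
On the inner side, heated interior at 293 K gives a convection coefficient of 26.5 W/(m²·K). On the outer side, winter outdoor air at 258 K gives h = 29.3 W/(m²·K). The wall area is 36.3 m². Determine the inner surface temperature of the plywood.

Using the resistance-network approach (series):
R_inner film = 1/(h_i·A) = 1/(26.5×36.3) = 0.00104 K/W
R_plywood = L/(kA) = 0.04/(0.127×36.3) = 0.008677 K/W
R_outer film = 1/(h_o·A) = 1/(29.3×36.3) = 9.402×10^-4 K/W
R_total = 0.01066 K/W;  Q = ΔT/R_total = 35/0.01066 = 3284 W
T_interface = T_inner − Q·ΣR(inner→interface) = 293 − 3280×0.00104

T ≈ 290 K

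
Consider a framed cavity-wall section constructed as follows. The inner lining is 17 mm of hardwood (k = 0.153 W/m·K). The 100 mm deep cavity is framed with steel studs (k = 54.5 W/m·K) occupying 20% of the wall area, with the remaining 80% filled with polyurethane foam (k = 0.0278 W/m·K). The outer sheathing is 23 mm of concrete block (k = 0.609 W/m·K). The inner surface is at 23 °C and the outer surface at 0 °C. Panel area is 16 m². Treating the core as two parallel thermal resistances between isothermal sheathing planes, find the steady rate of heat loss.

Sheathing layers in series; stud and cavity paths in parallel between them.
R_inner = 0.017/(0.153×16) = 0.006944 K/W
R_stud  = 0.1/(54.5×0.2×16) = 5.734×10^-4 K/W
R_cav   = 0.1/(0.0278×0.8×16) = 0.281 K/W
1/R_core = 1/R_stud + 1/R_cav → R_core = 5.722×10^-4 K/W
R_outer = 0.023/(0.609×16) = 0.00236 K/W
R_total = 0.009877 K/W
Q = ΔT/R_total = 23/0.009877

Q ≈ 2330 W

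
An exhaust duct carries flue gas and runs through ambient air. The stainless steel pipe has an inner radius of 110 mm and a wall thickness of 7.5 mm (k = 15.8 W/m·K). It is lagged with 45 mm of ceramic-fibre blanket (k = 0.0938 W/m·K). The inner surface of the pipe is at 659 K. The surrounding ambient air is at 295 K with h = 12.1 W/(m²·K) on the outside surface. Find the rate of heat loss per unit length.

q′ ≈ 576 W/m

Per-layer cylindrical resistances, series-summed:
R_stainless steel pipe wall = ln(117.5/110)/(2π×15.8×1) = 6.644×10^-4 K/W
R_ceramic-fibre blanket = ln(162.5/117.5)/(2π×0.0938×1) = 0.5502 K/W
R_outer film = 1/(h_o·2πr_oL) = 1/(12.1×2π×0.1625×1) = 0.08094 K/W
R_total = 0.6318 K/W
Q = ΔT/R_total = 364/0.6318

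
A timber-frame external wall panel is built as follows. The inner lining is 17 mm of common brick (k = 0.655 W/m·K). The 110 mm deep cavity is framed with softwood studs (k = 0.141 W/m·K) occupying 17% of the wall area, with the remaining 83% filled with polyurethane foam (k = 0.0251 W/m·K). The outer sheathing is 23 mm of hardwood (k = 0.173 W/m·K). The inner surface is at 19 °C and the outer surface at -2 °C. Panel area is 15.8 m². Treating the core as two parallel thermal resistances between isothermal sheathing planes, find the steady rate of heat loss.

Q ≈ 127 W

Sheathing layers in series; stud and cavity paths in parallel between them.
R_inner = 0.017/(0.655×15.8) = 0.001643 K/W
R_stud  = 0.11/(0.141×0.17×15.8) = 0.2904 K/W
R_cav   = 0.11/(0.0251×0.83×15.8) = 0.3342 K/W
1/R_core = 1/R_stud + 1/R_cav → R_core = 0.1554 K/W
R_outer = 0.023/(0.173×15.8) = 0.008414 K/W
R_total = 0.1654 K/W
Q = ΔT/R_total = 21/0.1654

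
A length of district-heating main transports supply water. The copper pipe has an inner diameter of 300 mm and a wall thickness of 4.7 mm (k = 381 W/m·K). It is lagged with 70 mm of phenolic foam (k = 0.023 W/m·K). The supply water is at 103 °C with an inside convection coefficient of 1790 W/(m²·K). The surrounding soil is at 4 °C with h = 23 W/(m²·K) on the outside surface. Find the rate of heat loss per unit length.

For a radial system each layer contributes R = ln(r_out/r_in)/(2πkL); films add R = 1/(hA).
R_inner film = 1/(h_i·2πr₁L) = 1/(1790×2π×0.15×1) = 5.928×10^-4 K/W
R_copper pipe wall = ln(154.7/150)/(2π×381×1) = 1.289×10^-5 K/W
R_phenolic foam = ln(224.7/154.7)/(2π×0.023×1) = 2.583 K/W
R_outer film = 1/(h_o·2πr_oL) = 1/(23×2π×0.2247×1) = 0.0308 K/W
R_total = 2.614 K/W
Q = ΔT/R_total = 99/2.614

q′ ≈ 37.9 W/m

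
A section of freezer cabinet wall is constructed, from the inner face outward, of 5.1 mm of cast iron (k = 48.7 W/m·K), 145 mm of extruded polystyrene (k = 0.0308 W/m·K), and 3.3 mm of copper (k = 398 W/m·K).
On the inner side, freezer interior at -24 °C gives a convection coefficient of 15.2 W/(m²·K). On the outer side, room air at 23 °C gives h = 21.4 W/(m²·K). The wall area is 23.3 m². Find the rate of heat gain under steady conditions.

Model the wall as resistances in series:
R_inner film = 1/(h_i·A) = 1/(15.2×23.3) = 0.002824 K/W
R_cast iron = L/(kA) = 0.0051/(48.7×23.3) = 4.495×10^-6 K/W
R_extruded polystyrene = L/(kA) = 0.145/(0.0308×23.3) = 0.2021 K/W
R_copper = L/(kA) = 0.0033/(398×23.3) = 3.559×10^-7 K/W
R_outer film = 1/(h_o·A) = 1/(21.4×23.3) = 0.002006 K/W
R_total = 0.2069 K/W
Q = ΔT / R_total = 47 / 0.2069

Q ≈ 227 W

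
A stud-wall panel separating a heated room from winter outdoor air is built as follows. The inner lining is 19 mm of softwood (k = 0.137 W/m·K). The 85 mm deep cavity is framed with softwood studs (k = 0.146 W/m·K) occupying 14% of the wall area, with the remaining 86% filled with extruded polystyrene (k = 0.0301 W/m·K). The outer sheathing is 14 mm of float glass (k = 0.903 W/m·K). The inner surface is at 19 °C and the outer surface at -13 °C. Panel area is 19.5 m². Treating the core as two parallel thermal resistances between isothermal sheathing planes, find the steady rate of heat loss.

Q ≈ 314 W

Sheathing layers in series; stud and cavity paths in parallel between them.
R_inner = 0.019/(0.137×19.5) = 0.007112 K/W
R_stud  = 0.085/(0.146×0.14×19.5) = 0.2133 K/W
R_cav   = 0.085/(0.0301×0.86×19.5) = 0.1684 K/W
1/R_core = 1/R_stud + 1/R_cav → R_core = 0.09409 K/W
R_outer = 0.014/(0.903×19.5) = 7.951×10^-4 K/W
R_total = 0.102 K/W
Q = ΔT/R_total = 32/0.102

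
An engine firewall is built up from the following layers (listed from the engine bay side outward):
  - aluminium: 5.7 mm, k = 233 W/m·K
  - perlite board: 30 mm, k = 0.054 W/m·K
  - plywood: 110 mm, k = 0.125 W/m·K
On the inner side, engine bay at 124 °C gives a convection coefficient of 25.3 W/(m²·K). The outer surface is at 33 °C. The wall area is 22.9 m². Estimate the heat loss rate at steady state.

Q ≈ 1410 W

Thermal resistances in series:
R_inner film = 1/(h_i·A) = 1/(25.3×22.9) = 0.001726 K/W
R_aluminium = L/(kA) = 0.0057/(233×22.9) = 1.068×10^-6 K/W
R_perlite board = L/(kA) = 0.03/(0.054×22.9) = 0.02426 K/W
R_plywood = L/(kA) = 0.11/(0.125×22.9) = 0.03843 K/W
R_total = 0.06442 K/W
Q = ΔT / R_total = 91 / 0.06442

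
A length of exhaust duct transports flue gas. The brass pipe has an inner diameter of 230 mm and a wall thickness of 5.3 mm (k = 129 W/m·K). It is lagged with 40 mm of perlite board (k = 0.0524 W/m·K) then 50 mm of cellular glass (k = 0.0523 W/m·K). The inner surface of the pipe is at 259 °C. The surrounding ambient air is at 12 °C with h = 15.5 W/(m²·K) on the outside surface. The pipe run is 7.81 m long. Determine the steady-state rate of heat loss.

Radial resistances (cylindrical: R_cond = ln(r_o/r_i)/(2πkL), R_conv = 1/(h·2πrL)):
R_brass pipe wall = ln(120.3/115)/(2π×129×7.81) = 7.118×10^-6 K/W
R_perlite board = ln(160.3/120.3)/(2π×0.0524×7.81) = 0.1116 K/W
R_cellular glass = ln(210.3/160.3)/(2π×0.0523×7.81) = 0.1058 K/W
R_outer film = 1/(h_o·2πr_oL) = 1/(15.5×2π×0.2103×7.81) = 0.006252 K/W
R_total = 0.2237 K/W
Q = ΔT/R_total = 247/0.2237

Q ≈ 1100 W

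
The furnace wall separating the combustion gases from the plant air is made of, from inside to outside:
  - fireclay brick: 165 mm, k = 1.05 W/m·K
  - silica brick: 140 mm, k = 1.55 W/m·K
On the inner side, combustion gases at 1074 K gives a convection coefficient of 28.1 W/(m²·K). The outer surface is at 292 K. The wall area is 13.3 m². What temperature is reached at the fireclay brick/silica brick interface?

T ≈ 542 K

Model the wall as resistances in series:
R_inner film = 1/(h_i·A) = 1/(28.1×13.3) = 0.002676 K/W
R_fireclay brick = L/(kA) = 0.165/(1.05×13.3) = 0.01182 K/W
R_silica brick = L/(kA) = 0.14/(1.55×13.3) = 0.006791 K/W
R_total = 0.02128 K/W;  Q = ΔT/R_total = 782/0.02128 = 36740 W
T_interface = T_inner − Q·ΣR(inner→interface) = 1074 − 36700×0.01449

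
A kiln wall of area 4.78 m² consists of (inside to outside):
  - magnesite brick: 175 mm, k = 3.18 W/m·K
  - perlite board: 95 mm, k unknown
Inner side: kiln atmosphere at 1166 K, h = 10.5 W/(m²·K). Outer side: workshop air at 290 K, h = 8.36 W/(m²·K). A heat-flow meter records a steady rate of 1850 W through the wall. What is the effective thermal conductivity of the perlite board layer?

Series thermal resistances:
R_inner film = 1/(h_i·A) = 1/(10.5×4.78) = 0.01992 K/W
R_magnesite brick = L/(kA) = 0.175/(3.18×4.78) = 0.01151 K/W
R_outer film = 1/(h_o·A) = 1/(8.36×4.78) = 0.02502 K/W
Sum of known resistances R_other = 0.05646 K/W
Total R = ΔT/Q = 876/1850 = 0.4735 K/W
R_perlite board = R_total − R_other = 0.4171 K/W
k = L/(R·A) = 0.095/(0.4171×4.78)

k ≈ 0.0477 W/(m·K)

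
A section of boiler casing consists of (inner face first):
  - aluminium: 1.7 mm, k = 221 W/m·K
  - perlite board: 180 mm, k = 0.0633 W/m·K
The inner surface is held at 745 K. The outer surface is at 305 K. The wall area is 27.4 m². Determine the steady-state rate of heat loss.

Q ≈ 4240 W

Series thermal resistances:
R_aluminium = L/(kA) = 0.0017/(221×27.4) = 2.807×10^-7 K/W
R_perlite board = L/(kA) = 0.18/(0.0633×27.4) = 0.1038 K/W
R_total = 0.1038 K/W
Q = ΔT / R_total = 440 / 0.1038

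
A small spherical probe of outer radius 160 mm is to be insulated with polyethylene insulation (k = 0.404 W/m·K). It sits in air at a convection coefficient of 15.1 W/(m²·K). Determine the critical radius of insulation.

r_cr ≈ 53.5 mm

For a sphere r_cr = 2k/h = 2×0.404/15.1
r_cr = 53.5 mm; since the bare radius (160 mm) is above r_cr, any added insulation will reduce heat loss.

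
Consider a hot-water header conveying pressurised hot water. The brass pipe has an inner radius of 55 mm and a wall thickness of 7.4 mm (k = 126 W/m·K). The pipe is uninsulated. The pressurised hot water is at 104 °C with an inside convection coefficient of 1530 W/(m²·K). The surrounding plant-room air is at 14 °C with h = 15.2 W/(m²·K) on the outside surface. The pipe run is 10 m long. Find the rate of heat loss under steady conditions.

Q ≈ 5300 W

For a radial system each layer contributes R = ln(r_out/r_in)/(2πkL); films add R = 1/(hA).
R_inner film = 1/(h_i·2πr₁L) = 1/(1530×2π×0.055×10) = 1.891×10^-4 K/W
R_brass pipe wall = ln(62.4/55)/(2π×126×10) = 1.594×10^-5 K/W
R_outer film = 1/(h_o·2πr_oL) = 1/(15.2×2π×0.0624×10) = 0.01678 K/W
R_total = 0.01699 K/W
Q = ΔT/R_total = 90/0.01699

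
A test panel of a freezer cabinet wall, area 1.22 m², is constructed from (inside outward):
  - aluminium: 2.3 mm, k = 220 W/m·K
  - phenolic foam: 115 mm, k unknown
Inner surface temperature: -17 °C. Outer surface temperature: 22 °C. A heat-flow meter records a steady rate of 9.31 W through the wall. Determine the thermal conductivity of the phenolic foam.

Series thermal resistances:
R_aluminium = L/(kA) = 0.0023/(220×1.22) = 8.569×10^-6 K/W
Sum of known resistances R_other = 8.569×10^-6 K/W
Total R = ΔT/Q = 39/9.31 = 4.189 K/W
R_phenolic foam = R_total − R_other = 4.189 K/W
k = L/(R·A) = 0.115/(4.189×1.22)

k ≈ 0.0225 W/(m·K)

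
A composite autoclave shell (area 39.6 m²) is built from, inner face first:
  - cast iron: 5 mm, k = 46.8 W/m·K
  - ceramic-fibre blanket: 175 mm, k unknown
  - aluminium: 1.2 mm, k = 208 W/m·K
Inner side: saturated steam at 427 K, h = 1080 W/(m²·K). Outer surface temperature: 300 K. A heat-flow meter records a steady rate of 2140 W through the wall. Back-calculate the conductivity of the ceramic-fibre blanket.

k ≈ 0.0745 W/(m·K)

Thermal resistances in series:
R_inner film = 1/(h_i·A) = 1/(1080×39.6) = 2.338×10^-5 K/W
R_cast iron = L/(kA) = 0.005/(46.8×39.6) = 2.698×10^-6 K/W
R_aluminium = L/(kA) = 0.0012/(208×39.6) = 1.457×10^-7 K/W
Sum of known resistances R_other = 2.623×10^-5 K/W
Total R = ΔT/Q = 127/2140 = 0.05935 K/W
R_ceramic-fibre blanket = R_total − R_other = 0.05932 K/W
k = L/(R·A) = 0.175/(0.05932×39.6)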